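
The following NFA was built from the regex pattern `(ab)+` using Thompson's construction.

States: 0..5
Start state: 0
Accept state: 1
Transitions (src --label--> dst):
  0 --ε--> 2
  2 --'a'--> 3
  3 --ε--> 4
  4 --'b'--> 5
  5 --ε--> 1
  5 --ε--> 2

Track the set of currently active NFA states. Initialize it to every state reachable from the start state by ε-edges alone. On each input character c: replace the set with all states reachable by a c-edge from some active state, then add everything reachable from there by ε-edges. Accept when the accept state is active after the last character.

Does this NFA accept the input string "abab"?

initial (ε-close {0}): {0,2}
'a' @ 1: {3,4}
'b' @ 2: {1,2,5}  (accept∈set)
'a' @ 3: {3,4}
'b' @ 4: {1,2,5}  (accept∈set)
final: {1,2,5}; accept 1 in set

Answer: ACCEPT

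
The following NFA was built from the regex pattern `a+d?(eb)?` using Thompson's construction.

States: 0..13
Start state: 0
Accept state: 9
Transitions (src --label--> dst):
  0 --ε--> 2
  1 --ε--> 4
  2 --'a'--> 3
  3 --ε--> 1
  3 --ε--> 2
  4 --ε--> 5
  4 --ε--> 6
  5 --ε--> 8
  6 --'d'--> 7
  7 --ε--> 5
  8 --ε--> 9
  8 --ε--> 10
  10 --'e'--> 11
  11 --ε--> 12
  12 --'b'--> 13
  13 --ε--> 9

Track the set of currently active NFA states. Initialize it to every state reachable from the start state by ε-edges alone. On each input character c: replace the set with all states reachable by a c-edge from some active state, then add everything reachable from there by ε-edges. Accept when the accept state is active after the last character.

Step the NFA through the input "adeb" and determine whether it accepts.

S₀ = ε-closure({0}) = {0,2}
'a' @ 1: {1,2,3,4,5,6,8,9,10}  [accepting]
'd' @ 2: {5,7,8,9,10}  [accepting]
'e' @ 3: {11,12}
'b' @ 4: {9,13}  [accepting]
after full input: {9,13}  (accept=9 in)

Answer: ACCEPT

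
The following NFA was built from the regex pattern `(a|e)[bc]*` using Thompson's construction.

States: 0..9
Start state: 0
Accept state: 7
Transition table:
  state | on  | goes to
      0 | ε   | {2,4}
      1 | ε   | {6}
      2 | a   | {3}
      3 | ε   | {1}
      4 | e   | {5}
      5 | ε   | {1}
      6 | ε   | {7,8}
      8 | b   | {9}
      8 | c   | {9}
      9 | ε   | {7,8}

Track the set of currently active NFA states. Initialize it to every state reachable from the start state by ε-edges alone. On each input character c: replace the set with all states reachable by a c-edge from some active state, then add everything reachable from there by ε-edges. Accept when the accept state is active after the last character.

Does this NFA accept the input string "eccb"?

Answer: ACCEPT

Derivation:
S₀ = ε-closure({0}) = {0,2,4}
'e' @ 1: {1,5,6,7,8}  [accepting]
'c' @ 2: {7,8,9}  [accepting]
'c' @ 3: {7,8,9}  [accepting]
'b' @ 4: {7,8,9}  [accepting]
end set {7,8,9} — state 7 in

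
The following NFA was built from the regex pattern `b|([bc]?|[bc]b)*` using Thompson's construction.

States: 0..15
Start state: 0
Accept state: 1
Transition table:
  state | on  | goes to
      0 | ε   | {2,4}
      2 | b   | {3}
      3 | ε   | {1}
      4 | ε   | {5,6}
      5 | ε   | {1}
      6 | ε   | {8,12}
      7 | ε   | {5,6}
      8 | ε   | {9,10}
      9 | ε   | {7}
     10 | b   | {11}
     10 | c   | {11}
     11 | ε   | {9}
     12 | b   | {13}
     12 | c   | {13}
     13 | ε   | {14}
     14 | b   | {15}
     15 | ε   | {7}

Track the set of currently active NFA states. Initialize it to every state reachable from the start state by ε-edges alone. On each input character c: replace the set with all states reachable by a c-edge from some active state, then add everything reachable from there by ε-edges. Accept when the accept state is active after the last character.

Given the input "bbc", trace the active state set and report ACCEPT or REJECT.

Answer: ACCEPT

Steps:
initial (ε-close {0}): {0,1,2,4,5,6,7,8,9,10,12}
'b' @ 1: {1,3,5,6,7,8,9,10,11,12,13,14}  (accept∈set)
'b' @ 2: {1,5,6,7,8,9,10,11,12,13,14,15}  (accept∈set)
'c' @ 3: {1,5,6,7,8,9,10,11,12,13,14}  (accept∈set)
final: {1,5,6,7,8,9,10,11,12,13,14}; accept 1 in set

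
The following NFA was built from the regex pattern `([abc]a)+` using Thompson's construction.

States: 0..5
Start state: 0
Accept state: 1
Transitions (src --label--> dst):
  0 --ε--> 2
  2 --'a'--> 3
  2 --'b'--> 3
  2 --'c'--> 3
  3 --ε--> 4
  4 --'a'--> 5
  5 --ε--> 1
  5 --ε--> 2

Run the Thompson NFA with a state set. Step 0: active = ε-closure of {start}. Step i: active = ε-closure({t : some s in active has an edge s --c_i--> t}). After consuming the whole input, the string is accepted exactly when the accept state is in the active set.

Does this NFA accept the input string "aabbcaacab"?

initial (ε-close {0}): {0,2}
'a' @ 1: {3,4}
'a' @ 2: {1,2,5}  ✓accept
'b' @ 3: {3,4}
'b' @ 4: {}  — dead — no transitions
rest 'caacab' ignored (set empty)
final: {}; accept 1 not in set

Answer: REJECT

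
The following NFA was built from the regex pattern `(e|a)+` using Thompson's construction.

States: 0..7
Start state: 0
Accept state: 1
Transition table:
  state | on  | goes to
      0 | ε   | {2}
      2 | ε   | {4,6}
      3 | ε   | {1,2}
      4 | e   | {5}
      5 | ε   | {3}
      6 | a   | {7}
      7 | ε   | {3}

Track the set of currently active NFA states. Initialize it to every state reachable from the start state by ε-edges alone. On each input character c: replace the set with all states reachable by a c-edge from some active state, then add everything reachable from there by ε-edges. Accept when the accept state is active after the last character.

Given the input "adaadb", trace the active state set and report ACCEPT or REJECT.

Answer: REJECT

Steps:
S₀ = ε-closure({0}) = {0,2,4,6}
'a' @ 1: {1,2,3,4,6,7}  [accepting]
'd' @ 2: {}  — dead — no transitions
rest 'aadb' ignored (set empty)
end set {} — state 1 not in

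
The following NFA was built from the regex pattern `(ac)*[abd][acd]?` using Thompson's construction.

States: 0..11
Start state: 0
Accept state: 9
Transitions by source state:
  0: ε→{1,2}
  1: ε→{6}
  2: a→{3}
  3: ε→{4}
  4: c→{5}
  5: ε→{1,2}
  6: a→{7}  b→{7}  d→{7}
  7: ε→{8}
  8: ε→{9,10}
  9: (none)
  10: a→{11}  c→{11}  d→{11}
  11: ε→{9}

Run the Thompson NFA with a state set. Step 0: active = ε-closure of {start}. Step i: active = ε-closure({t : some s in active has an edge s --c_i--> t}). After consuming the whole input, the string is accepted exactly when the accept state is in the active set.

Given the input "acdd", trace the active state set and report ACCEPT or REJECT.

Answer: ACCEPT

Trace:
initial (ε-close {0}): {0,1,2,6}
'a' @ 1: {3,4,7,8,9,10}  ✓accept
'c' @ 2: {1,2,5,6,9,11}  ✓accept
'd' @ 3: {7,8,9,10}  ✓accept
'd' @ 4: {9,11}  ✓accept
after full input: {9,11}  (accept=9 in)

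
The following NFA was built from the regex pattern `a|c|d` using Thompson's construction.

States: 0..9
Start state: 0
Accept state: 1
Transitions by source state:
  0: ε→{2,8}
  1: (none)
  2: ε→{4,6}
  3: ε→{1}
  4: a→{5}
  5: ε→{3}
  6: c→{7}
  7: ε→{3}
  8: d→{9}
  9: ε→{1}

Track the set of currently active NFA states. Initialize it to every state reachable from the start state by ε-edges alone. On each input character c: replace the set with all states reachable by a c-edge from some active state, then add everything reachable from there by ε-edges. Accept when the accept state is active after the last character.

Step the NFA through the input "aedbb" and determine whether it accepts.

Answer: REJECT

Derivation:
S₀ = ε-closure({0}) = {0,2,4,6,8}
'a' @ 1: {1,3,5}  ✓accept
'e' @ 2: {}  — dead — no transitions
rest 'dbb' ignored (set empty)
end set {} — state 1 not in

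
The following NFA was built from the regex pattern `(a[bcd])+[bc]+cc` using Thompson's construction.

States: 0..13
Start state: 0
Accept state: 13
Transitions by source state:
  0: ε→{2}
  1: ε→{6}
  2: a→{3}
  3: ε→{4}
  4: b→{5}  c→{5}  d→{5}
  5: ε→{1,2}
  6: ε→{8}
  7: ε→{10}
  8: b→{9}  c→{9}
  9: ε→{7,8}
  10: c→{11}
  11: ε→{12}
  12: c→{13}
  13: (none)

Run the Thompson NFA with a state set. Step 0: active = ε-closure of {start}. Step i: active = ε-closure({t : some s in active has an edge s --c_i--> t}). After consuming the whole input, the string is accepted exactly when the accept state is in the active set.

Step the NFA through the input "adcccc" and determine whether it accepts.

initial (ε-close {0}): {0,2}
'a' @ 1: {3,4}
'd' @ 2: {1,2,5,6,8}
'c' @ 3: {7,8,9,10}
'c' @ 4: {7,8,9,10,11,12}
'c' @ 5: {7,8,9,10,11,12,13}  ✓accept
'c' @ 6: {7,8,9,10,11,12,13}  ✓accept
after full input: {7,8,9,10,11,12,13}  (accept=13 in)

Answer: ACCEPT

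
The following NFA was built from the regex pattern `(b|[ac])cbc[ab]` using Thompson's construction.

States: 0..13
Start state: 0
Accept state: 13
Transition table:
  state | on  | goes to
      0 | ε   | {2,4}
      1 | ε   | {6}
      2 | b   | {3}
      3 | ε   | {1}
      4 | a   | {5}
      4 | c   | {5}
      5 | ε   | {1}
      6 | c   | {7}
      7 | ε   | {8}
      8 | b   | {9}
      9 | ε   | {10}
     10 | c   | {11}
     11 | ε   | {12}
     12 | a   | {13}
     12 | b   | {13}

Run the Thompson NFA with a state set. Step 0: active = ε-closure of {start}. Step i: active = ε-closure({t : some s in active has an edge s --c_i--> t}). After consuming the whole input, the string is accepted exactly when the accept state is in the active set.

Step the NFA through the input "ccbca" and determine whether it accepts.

initial (ε-close {0}): {0,2,4}
'c' @ 1: {1,5,6}
'c' @ 2: {7,8}
'b' @ 3: {9,10}
'c' @ 4: {11,12}
'a' @ 5: {13}  (accept∈set)
end set {13} — state 13 in

Answer: ACCEPT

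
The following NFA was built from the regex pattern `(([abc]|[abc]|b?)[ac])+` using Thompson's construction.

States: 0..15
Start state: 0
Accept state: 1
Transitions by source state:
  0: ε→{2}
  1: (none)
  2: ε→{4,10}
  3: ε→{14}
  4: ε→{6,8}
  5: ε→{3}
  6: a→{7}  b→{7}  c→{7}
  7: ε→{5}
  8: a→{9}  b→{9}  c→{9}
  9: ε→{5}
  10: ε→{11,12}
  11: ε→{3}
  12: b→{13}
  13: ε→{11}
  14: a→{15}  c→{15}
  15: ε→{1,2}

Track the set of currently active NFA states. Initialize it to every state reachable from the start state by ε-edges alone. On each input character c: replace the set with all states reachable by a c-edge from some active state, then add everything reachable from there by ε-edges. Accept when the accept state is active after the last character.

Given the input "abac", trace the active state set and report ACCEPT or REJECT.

Answer: ACCEPT

Trace:
start: ε-closure({0}) = {0,2,3,4,6,8,10,11,12,14}
'a' @ 1: {1,2,3,4,5,6,7,8,9,10,11,12,14,15}  (accept∈set)
'b' @ 2: {3,5,7,9,11,13,14}
'a' @ 3: {1,2,3,4,6,8,10,11,12,14,15}  (accept∈set)
'c' @ 4: {1,2,3,4,5,6,7,8,9,10,11,12,14,15}  (accept∈set)
end set {1,2,3,4,5,6,7,8,9,10,11,12,14,15} — state 1 in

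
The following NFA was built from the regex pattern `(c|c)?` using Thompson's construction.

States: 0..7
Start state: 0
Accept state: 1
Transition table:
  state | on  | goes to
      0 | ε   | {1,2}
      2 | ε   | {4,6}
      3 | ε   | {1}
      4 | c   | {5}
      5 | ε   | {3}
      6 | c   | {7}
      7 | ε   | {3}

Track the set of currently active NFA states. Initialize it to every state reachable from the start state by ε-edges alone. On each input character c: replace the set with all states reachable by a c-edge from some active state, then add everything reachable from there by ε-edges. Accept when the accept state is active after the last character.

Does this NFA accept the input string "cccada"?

start: ε-closure({0}) = {0,1,2,4,6}
'c' @ 1: {1,3,5,7}  [accepting]
'c' @ 2: {}  — no active states
rest 'cada' ignored (set empty)
after full input: {}  (accept=1 not in)

Answer: REJECT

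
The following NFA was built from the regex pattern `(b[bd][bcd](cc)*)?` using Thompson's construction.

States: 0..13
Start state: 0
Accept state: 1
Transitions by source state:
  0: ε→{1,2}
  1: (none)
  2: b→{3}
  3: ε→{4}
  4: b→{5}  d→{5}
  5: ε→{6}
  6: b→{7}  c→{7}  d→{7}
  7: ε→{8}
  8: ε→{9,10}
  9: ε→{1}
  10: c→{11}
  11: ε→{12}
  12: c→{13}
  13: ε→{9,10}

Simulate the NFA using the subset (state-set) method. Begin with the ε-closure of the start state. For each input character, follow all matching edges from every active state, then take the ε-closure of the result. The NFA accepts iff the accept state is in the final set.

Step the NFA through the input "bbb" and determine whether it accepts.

Answer: ACCEPT

Derivation:
initial (ε-close {0}): {0,1,2}
'b' @ 1: {3,4}
'b' @ 2: {5,6}
'b' @ 3: {1,7,8,9,10}  (accept∈set)
after full input: {1,7,8,9,10}  (accept=1 in)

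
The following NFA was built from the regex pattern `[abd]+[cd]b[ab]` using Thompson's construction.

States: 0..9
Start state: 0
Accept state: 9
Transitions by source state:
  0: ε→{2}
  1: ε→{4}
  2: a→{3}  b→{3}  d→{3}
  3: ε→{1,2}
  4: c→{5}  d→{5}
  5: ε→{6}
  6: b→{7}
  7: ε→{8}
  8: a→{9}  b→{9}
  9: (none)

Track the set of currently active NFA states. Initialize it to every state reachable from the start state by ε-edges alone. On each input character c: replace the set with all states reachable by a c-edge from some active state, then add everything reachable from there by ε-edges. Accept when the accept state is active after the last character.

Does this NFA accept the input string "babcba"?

initial (ε-close {0}): {0,2}
'b' @ 1: {1,2,3,4}
'a' @ 2: {1,2,3,4}
'b' @ 3: {1,2,3,4}
'c' @ 4: {5,6}
'b' @ 5: {7,8}
'a' @ 6: {9}  [accepting]
end set {9} — state 9 in

Answer: ACCEPT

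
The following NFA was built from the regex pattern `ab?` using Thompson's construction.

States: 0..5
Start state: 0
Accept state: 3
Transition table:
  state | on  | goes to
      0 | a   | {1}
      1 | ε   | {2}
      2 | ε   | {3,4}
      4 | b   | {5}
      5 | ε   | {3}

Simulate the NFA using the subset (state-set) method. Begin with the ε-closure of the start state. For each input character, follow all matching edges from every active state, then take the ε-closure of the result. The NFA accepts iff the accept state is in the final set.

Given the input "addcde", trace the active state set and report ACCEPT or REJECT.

initial (ε-close {0}): {0}
'a' @ 1: {1,2,3,4}  ✓accept
'd' @ 2: {}  — dead — no transitions
rest 'dcde' ignored (set empty)
end set {} — state 3 not in

Answer: REJECT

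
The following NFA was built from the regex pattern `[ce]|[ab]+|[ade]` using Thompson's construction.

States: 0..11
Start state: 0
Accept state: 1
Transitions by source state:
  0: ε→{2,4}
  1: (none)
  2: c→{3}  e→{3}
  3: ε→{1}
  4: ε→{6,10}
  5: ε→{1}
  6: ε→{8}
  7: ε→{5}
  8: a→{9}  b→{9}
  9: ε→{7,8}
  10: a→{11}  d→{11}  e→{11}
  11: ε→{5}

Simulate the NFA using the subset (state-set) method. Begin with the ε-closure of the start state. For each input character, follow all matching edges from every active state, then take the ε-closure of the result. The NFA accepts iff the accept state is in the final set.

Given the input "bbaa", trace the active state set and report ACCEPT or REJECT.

S₀ = ε-closure({0}) = {0,2,4,6,8,10}
'b' @ 1: {1,5,7,8,9}  (accept∈set)
'b' @ 2: {1,5,7,8,9}  (accept∈set)
'a' @ 3: {1,5,7,8,9}  (accept∈set)
'a' @ 4: {1,5,7,8,9}  (accept∈set)
after full input: {1,5,7,8,9}  (accept=1 in)

Answer: ACCEPT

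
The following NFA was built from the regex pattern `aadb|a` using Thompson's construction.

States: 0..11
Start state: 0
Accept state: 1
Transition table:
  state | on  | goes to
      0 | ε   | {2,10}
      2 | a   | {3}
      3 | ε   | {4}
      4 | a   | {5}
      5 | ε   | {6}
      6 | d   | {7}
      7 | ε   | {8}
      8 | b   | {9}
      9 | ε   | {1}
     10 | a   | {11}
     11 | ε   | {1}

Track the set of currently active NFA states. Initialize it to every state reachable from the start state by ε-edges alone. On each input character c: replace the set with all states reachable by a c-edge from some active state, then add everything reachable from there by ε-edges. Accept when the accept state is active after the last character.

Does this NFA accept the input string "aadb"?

Answer: ACCEPT

Steps:
start: ε-closure({0}) = {0,2,10}
'a' @ 1: {1,3,4,11}  (accept∈set)
'a' @ 2: {5,6}
'd' @ 3: {7,8}
'b' @ 4: {1,9}  (accept∈set)
final: {1,9}; accept 1 in set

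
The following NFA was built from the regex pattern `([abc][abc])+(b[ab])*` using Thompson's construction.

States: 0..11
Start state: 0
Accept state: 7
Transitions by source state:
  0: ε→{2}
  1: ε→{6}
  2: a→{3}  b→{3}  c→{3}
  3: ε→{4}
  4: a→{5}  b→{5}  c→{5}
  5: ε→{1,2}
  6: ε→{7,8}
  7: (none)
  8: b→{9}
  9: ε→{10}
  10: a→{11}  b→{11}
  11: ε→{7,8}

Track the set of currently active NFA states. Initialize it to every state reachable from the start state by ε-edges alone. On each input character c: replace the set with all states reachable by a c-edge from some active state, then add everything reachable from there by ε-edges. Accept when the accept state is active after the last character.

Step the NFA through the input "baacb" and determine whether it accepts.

Answer: REJECT

Steps:
start: ε-closure({0}) = {0,2}
'b' @ 1: {3,4}
'a' @ 2: {1,2,5,6,7,8}  (accept∈set)
'a' @ 3: {3,4}
'c' @ 4: {1,2,5,6,7,8}  (accept∈set)
'b' @ 5: {3,4,9,10}
end set {3,4,9,10} — state 7 not in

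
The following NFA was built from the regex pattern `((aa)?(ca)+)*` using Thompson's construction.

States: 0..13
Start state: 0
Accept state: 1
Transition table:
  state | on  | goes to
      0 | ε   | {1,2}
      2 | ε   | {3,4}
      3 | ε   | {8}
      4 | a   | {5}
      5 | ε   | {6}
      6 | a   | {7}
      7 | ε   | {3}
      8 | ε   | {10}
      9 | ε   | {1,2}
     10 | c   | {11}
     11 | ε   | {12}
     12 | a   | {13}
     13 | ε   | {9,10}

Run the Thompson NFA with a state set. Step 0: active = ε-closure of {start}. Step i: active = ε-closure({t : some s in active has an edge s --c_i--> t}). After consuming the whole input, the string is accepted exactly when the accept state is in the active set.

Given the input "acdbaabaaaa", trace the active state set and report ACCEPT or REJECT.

S₀ = ε-closure({0}) = {0,1,2,3,4,8,10}
'a' @ 1: {5,6}
'c' @ 2: {}  — state set empty
rest 'dbaabaaaa' ignored (set empty)
end set {} — state 1 not in

Answer: REJECT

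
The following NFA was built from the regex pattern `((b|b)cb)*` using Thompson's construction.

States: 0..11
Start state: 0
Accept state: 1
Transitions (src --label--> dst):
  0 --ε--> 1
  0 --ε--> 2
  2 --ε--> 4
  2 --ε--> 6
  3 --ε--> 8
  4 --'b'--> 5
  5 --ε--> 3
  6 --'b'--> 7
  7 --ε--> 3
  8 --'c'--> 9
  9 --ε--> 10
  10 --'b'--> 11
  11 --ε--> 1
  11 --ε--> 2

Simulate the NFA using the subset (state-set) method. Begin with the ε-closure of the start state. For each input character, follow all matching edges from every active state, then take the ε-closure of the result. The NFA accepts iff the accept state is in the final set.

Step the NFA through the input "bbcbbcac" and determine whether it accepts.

Answer: REJECT

Derivation:
start: ε-closure({0}) = {0,1,2,4,6}
'b' @ 1: {3,5,7,8}
'b' @ 2: {}  — state set empty
rest 'cbbcac' ignored (set empty)
end set {} — state 1 not in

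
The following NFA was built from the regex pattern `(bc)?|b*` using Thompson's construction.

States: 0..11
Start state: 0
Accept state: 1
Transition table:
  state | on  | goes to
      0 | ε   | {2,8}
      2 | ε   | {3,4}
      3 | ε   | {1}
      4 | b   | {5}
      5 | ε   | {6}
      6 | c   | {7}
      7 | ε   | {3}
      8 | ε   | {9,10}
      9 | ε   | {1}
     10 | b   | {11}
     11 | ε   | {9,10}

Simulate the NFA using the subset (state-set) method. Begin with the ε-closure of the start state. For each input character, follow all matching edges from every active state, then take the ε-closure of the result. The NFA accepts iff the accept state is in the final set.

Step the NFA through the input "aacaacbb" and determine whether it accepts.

Answer: REJECT

Trace:
initial (ε-close {0}): {0,1,2,3,4,8,9,10}
'a' @ 1: {}  — state set empty
rest 'acaacbb' ignored (set empty)
final: {}; accept 1 not in set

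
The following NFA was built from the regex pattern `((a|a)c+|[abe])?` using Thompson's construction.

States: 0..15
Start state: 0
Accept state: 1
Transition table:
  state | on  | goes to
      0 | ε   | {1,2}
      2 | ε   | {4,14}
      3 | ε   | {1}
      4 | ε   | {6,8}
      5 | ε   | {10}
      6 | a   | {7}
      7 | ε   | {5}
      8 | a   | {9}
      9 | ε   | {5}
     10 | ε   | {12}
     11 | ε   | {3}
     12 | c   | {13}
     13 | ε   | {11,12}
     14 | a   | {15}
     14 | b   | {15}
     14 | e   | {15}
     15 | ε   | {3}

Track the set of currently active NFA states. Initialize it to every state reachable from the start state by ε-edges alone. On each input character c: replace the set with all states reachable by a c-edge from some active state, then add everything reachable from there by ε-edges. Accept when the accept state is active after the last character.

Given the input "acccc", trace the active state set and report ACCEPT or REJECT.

start: ε-closure({0}) = {0,1,2,4,6,8,14}
'a' @ 1: {1,3,5,7,9,10,12,15}  (accept∈set)
'c' @ 2: {1,3,11,12,13}  (accept∈set)
'c' @ 3: {1,3,11,12,13}  (accept∈set)
'c' @ 4: {1,3,11,12,13}  (accept∈set)
'c' @ 5: {1,3,11,12,13}  (accept∈set)
end set {1,3,11,12,13} — state 1 in

Answer: ACCEPT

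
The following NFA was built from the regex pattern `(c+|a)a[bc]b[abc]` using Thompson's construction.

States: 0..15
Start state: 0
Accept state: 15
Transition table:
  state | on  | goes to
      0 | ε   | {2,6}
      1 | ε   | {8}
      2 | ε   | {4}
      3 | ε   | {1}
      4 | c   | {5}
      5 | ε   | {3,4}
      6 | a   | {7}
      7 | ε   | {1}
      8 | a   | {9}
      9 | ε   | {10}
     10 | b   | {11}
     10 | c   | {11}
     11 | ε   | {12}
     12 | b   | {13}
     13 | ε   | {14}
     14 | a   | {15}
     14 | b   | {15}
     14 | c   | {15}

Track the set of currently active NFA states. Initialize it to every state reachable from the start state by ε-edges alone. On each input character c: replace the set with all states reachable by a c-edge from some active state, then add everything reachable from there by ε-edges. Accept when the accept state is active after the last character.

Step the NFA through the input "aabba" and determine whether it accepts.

start: ε-closure({0}) = {0,2,4,6}
'a' @ 1: {1,7,8}
'a' @ 2: {9,10}
'b' @ 3: {11,12}
'b' @ 4: {13,14}
'a' @ 5: {15}  (accept∈set)
after full input: {15}  (accept=15 in)

Answer: ACCEPT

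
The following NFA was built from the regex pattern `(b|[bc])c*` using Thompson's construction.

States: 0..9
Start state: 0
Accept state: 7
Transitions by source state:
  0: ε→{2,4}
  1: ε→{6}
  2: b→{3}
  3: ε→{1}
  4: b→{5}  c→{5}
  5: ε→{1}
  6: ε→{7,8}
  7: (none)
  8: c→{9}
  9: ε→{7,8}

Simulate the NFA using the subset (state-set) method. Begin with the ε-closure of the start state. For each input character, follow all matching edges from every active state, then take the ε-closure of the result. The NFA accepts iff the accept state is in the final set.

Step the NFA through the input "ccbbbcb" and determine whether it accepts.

S₀ = ε-closure({0}) = {0,2,4}
'c' @ 1: {1,5,6,7,8}  ✓accept
'c' @ 2: {7,8,9}  ✓accept
'b' @ 3: {}  — no active states
rest 'bbcb' ignored (set empty)
after full input: {}  (accept=7 not in)

Answer: REJECT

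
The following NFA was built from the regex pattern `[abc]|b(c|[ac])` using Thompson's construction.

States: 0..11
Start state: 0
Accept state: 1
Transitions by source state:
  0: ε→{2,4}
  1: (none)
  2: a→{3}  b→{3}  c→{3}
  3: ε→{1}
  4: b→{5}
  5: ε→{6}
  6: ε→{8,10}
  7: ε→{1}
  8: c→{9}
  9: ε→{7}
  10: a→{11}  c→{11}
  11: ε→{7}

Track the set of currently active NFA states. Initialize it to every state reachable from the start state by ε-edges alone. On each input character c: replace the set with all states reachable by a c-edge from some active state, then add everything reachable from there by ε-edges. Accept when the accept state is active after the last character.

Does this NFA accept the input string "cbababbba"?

Answer: REJECT

Trace:
initial (ε-close {0}): {0,2,4}
'c' @ 1: {1,3}  (accept∈set)
'b' @ 2: {}  — dead — no transitions
rest 'ababbba' ignored (set empty)
after full input: {}  (accept=1 not in)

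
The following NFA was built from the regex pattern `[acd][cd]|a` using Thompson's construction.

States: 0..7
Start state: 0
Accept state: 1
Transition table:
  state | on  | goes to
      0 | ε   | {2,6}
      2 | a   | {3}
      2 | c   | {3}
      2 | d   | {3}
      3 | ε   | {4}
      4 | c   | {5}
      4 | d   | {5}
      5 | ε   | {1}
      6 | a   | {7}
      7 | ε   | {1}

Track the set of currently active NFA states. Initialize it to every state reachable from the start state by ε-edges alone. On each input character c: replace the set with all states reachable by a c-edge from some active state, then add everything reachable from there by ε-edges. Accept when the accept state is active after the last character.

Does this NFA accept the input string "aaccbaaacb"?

S₀ = ε-closure({0}) = {0,2,6}
'a' @ 1: {1,3,4,7}  [accepting]
'a' @ 2: {}  — state set empty
rest 'ccbaaacb' ignored (set empty)
final: {}; accept 1 not in set

Answer: REJECT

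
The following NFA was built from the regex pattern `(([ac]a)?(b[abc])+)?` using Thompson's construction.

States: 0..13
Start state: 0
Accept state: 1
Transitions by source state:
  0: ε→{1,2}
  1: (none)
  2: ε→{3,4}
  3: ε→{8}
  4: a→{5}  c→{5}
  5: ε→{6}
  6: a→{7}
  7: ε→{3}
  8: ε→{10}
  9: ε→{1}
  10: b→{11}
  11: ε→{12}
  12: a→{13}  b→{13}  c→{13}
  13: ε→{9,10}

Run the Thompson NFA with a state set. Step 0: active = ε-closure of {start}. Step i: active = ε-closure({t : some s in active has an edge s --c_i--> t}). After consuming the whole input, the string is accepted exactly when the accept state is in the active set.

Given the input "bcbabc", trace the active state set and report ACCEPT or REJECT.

Answer: ACCEPT

Trace:
S₀ = ε-closure({0}) = {0,1,2,3,4,8,10}
'b' @ 1: {11,12}
'c' @ 2: {1,9,10,13}  ✓accept
'b' @ 3: {11,12}
'a' @ 4: {1,9,10,13}  ✓accept
'b' @ 5: {11,12}
'c' @ 6: {1,9,10,13}  ✓accept
after full input: {1,9,10,13}  (accept=1 in)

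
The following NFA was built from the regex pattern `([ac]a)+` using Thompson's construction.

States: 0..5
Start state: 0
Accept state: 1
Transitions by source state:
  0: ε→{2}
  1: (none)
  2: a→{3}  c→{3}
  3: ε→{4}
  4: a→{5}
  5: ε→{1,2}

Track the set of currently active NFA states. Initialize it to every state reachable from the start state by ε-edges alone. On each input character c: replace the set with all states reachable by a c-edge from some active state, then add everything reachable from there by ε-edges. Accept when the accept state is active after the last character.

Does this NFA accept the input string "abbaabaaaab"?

initial (ε-close {0}): {0,2}
'a' @ 1: {3,4}
'b' @ 2: {}  — dead — no transitions
rest 'baabaaaab' ignored (set empty)
final: {}; accept 1 not in set

Answer: REJECT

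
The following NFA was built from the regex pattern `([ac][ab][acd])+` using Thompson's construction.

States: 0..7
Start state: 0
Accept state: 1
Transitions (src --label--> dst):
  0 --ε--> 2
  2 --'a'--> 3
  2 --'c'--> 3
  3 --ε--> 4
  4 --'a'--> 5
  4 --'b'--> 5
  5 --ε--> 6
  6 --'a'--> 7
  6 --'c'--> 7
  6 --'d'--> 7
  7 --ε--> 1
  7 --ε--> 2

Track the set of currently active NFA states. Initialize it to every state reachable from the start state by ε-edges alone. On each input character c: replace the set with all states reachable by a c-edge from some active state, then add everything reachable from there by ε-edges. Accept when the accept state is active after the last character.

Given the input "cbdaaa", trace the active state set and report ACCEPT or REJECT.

S₀ = ε-closure({0}) = {0,2}
'c' @ 1: {3,4}
'b' @ 2: {5,6}
'd' @ 3: {1,2,7}  [accepting]
'a' @ 4: {3,4}
'a' @ 5: {5,6}
'a' @ 6: {1,2,7}  [accepting]
after full input: {1,2,7}  (accept=1 in)

Answer: ACCEPT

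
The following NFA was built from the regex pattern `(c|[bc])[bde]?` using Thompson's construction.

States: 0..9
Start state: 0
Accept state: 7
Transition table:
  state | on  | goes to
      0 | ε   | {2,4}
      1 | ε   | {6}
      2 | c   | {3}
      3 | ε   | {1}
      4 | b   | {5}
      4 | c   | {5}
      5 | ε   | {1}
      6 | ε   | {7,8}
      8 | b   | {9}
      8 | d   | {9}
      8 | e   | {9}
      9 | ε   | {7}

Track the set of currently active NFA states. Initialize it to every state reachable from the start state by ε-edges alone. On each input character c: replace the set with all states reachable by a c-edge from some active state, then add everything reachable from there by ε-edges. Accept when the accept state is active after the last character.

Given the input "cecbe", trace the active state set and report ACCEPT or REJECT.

Answer: REJECT

Derivation:
start: ε-closure({0}) = {0,2,4}
'c' @ 1: {1,3,5,6,7,8}  [accepting]
'e' @ 2: {7,9}  [accepting]
'c' @ 3: {}  — dead — no transitions
rest 'be' ignored (set empty)
final: {}; accept 7 not in set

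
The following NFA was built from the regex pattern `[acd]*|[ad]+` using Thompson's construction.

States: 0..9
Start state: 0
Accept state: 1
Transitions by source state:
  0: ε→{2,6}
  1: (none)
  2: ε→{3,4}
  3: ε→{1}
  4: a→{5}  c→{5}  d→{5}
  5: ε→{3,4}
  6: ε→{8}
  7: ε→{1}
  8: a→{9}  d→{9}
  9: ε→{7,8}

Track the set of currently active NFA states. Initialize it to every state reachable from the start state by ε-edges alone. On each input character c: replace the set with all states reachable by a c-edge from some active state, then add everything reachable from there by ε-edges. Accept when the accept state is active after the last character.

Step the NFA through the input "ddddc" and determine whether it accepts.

Answer: ACCEPT

Trace:
S₀ = ε-closure({0}) = {0,1,2,3,4,6,8}
'd' @ 1: {1,3,4,5,7,8,9}  (accept∈set)
'd' @ 2: {1,3,4,5,7,8,9}  (accept∈set)
'd' @ 3: {1,3,4,5,7,8,9}  (accept∈set)
'd' @ 4: {1,3,4,5,7,8,9}  (accept∈set)
'c' @ 5: {1,3,4,5}  (accept∈set)
end set {1,3,4,5} — state 1 in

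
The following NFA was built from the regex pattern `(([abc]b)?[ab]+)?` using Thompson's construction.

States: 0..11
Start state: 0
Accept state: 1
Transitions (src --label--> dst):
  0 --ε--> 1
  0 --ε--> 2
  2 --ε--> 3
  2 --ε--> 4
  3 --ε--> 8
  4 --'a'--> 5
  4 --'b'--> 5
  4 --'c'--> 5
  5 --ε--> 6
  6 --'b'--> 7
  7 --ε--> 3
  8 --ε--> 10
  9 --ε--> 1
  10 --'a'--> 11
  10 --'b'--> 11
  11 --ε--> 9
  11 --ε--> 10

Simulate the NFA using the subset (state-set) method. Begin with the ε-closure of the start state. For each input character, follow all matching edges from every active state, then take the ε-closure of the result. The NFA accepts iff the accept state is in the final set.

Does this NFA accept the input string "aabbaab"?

S₀ = ε-closure({0}) = {0,1,2,3,4,8,10}
'a' @ 1: {1,5,6,9,10,11}  (accept∈set)
'a' @ 2: {1,9,10,11}  (accept∈set)
'b' @ 3: {1,9,10,11}  (accept∈set)
'b' @ 4: {1,9,10,11}  (accept∈set)
'a' @ 5: {1,9,10,11}  (accept∈set)
'a' @ 6: {1,9,10,11}  (accept∈set)
'b' @ 7: {1,9,10,11}  (accept∈set)
final: {1,9,10,11}; accept 1 in set

Answer: ACCEPT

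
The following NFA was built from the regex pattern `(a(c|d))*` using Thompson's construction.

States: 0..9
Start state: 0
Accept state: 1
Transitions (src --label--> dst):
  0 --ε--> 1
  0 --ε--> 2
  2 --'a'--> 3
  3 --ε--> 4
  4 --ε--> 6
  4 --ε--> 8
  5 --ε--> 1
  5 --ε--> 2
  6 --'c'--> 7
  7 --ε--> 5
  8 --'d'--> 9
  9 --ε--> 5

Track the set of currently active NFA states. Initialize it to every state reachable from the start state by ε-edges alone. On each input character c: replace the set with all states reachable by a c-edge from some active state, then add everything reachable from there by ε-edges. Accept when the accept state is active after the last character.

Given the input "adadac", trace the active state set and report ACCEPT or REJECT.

S₀ = ε-closure({0}) = {0,1,2}
'a' @ 1: {3,4,6,8}
'd' @ 2: {1,2,5,9}  ✓accept
'a' @ 3: {3,4,6,8}
'd' @ 4: {1,2,5,9}  ✓accept
'a' @ 5: {3,4,6,8}
'c' @ 6: {1,2,5,7}  ✓accept
after full input: {1,2,5,7}  (accept=1 in)

Answer: ACCEPT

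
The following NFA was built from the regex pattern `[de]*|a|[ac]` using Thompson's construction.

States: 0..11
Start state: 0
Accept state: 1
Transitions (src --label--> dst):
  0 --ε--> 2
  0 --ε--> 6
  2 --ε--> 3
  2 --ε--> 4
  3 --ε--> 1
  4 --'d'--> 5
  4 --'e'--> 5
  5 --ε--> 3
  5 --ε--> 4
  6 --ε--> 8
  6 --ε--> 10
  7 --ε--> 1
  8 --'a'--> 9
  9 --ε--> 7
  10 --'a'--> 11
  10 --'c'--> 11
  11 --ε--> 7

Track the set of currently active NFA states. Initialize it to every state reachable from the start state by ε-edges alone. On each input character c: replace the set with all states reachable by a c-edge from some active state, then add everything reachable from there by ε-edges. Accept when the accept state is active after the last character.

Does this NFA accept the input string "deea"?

initial (ε-close {0}): {0,1,2,3,4,6,8,10}
'd' @ 1: {1,3,4,5}  (accept∈set)
'e' @ 2: {1,3,4,5}  (accept∈set)
'e' @ 3: {1,3,4,5}  (accept∈set)
'a' @ 4: {}  — no active states
end set {} — state 1 not in

Answer: REJECT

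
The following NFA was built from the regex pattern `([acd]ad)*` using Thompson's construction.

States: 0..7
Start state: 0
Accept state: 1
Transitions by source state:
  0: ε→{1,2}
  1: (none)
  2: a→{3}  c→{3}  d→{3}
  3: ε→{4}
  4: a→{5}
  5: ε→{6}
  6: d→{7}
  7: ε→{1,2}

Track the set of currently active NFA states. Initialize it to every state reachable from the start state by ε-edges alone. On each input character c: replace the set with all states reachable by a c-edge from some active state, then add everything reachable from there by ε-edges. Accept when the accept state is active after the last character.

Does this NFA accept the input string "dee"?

initial (ε-close {0}): {0,1,2}
'd' @ 1: {3,4}
'e' @ 2: {}  — state set empty
rest 'e' ignored (set empty)
final: {}; accept 1 not in set

Answer: REJECT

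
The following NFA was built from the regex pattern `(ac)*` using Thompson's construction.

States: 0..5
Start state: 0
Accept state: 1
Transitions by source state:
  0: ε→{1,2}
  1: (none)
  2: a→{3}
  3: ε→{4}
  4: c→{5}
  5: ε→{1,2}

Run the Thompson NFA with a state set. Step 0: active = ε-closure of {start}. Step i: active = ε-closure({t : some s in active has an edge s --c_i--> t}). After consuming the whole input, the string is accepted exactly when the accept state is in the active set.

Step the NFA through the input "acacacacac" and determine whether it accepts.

Answer: ACCEPT

Derivation:
initial (ε-close {0}): {0,1,2}
'a' @ 1: {3,4}
'c' @ 2: {1,2,5}  (accept∈set)
'a' @ 3: {3,4}
'c' @ 4: {1,2,5}  (accept∈set)
'a' @ 5: {3,4}
'c' @ 6: {1,2,5}  (accept∈set)
'a' @ 7: {3,4}
'c' @ 8: {1,2,5}  (accept∈set)
'a' @ 9: {3,4}
'c' @ 10: {1,2,5}  (accept∈set)
after full input: {1,2,5}  (accept=1 in)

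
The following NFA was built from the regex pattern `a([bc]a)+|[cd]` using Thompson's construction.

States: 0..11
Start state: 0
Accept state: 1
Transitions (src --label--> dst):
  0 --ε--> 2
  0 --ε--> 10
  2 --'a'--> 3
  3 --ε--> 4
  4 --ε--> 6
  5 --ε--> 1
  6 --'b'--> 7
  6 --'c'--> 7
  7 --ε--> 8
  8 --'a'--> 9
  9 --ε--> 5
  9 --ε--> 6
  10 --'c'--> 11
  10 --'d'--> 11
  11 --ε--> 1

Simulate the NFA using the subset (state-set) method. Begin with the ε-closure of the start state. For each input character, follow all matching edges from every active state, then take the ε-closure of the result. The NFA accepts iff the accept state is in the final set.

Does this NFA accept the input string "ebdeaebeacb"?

S₀ = ε-closure({0}) = {0,2,10}
'e' @ 1: {}  — state set empty
rest 'bdeaebeacb' ignored (set empty)
end set {} — state 1 not in

Answer: REJECT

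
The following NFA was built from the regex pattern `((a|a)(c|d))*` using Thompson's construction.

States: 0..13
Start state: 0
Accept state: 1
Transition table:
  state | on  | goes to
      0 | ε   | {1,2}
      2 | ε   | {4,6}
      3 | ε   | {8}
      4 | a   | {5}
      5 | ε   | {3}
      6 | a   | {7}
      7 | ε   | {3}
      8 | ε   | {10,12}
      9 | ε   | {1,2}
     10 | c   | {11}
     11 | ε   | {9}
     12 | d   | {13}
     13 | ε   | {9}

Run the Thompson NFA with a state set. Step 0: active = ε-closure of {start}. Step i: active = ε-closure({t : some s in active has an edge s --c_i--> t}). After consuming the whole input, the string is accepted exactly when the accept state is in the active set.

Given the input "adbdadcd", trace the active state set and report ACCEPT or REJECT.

S₀ = ε-closure({0}) = {0,1,2,4,6}
'a' @ 1: {3,5,7,8,10,12}
'd' @ 2: {1,2,4,6,9,13}  [accepting]
'b' @ 3: {}  — dead — no transitions
rest 'dadcd' ignored (set empty)
after full input: {}  (accept=1 not in)

Answer: REJECT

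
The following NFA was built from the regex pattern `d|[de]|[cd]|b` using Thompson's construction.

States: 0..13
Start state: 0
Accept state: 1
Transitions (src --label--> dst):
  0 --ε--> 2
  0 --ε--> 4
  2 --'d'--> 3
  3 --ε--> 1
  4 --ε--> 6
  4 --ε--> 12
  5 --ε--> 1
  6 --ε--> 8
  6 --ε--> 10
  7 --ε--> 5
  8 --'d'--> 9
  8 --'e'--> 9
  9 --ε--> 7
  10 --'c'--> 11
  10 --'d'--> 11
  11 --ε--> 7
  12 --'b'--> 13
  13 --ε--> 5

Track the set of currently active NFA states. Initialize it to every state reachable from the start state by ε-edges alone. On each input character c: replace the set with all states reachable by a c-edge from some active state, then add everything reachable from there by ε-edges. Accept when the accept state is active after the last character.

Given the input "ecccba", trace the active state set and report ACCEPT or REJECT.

Answer: REJECT

Derivation:
start: ε-closure({0}) = {0,2,4,6,8,10,12}
'e' @ 1: {1,5,7,9}  (accept∈set)
'c' @ 2: {}  — no active states
rest 'ccba' ignored (set empty)
final: {}; accept 1 not in set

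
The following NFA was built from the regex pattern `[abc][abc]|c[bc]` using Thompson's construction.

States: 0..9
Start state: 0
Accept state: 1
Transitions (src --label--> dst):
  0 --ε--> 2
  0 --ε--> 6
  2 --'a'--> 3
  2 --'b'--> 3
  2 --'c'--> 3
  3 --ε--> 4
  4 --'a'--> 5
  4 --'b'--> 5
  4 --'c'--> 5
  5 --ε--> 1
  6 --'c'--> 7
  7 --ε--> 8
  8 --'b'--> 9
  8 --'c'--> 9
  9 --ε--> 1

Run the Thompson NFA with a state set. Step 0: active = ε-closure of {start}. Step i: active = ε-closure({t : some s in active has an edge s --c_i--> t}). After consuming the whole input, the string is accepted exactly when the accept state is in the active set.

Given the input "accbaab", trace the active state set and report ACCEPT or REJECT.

initial (ε-close {0}): {0,2,6}
'a' @ 1: {3,4}
'c' @ 2: {1,5}  [accepting]
'c' @ 3: {}  — state set empty
rest 'baab' ignored (set empty)
after full input: {}  (accept=1 not in)

Answer: REJECT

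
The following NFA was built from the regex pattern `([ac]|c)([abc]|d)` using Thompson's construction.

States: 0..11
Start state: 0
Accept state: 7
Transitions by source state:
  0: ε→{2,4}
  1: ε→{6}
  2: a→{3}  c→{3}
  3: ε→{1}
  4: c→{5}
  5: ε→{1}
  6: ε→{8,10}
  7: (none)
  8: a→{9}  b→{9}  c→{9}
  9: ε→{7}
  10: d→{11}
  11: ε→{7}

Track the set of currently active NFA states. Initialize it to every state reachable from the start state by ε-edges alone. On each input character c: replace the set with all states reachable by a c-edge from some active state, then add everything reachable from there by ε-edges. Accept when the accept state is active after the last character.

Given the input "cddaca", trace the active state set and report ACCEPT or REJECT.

initial (ε-close {0}): {0,2,4}
'c' @ 1: {1,3,5,6,8,10}
'd' @ 2: {7,11}  ✓accept
'd' @ 3: {}  — no active states
rest 'aca' ignored (set empty)
final: {}; accept 7 not in set

Answer: REJECT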